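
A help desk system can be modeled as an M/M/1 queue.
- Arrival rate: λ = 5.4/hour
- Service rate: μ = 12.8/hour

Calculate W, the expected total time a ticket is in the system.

First, compute utilization: ρ = λ/μ = 5.4/12.8 = 0.4219
For M/M/1: W = 1/(μ-λ)
W = 1/(12.8-5.4) = 1/7.40
W = 0.1351 hours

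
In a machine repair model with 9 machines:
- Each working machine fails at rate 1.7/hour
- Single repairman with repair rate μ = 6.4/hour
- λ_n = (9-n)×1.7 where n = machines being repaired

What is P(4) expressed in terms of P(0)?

P(4)/P(0) = ∏_{i=0}^{4-1} λ_i/μ_{i+1}
= (9-0)×1.7/6.4 × (9-1)×1.7/6.4 × (9-2)×1.7/6.4 × (9-3)×1.7/6.4
= 15.0542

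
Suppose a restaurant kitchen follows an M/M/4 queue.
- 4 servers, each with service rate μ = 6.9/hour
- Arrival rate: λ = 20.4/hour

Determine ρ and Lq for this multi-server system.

Traffic intensity: ρ = λ/(cμ) = 20.4/(4×6.9) = 0.7391
Since ρ = 0.7391 < 1, system is stable.
Offered load a = λ/μ = cρ = 20.4/6.9 = 2.9565
P₀ = [ Σₙ₌₀^3 aⁿ/n! + a^4/(4!(1-ρ)) ]⁻¹
Σ = a^0/0! + a^1/1! + a^2/2! + a^3/3! = 1.0000 + 2.9565 + 4.3705 + 4.3072 = 12.6342
a^4/(4!(1-ρ)) = 76.4054/(24 × 0.26087) = 12.2036
P₀ = 1/(12.6342 + 12.2036) = 0.04026
Lq = P₀·a^4·ρ / (4!(1-ρ)²) = 0.04026 × 76.4054 × 0.7391 / (24 × 0.06805) = 1.3921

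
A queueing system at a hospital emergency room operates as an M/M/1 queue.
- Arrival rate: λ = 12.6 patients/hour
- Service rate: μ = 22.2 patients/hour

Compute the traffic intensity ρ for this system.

Server utilization: ρ = λ/μ
ρ = 12.6/22.2 = 0.5676
The server is busy 56.76% of the time.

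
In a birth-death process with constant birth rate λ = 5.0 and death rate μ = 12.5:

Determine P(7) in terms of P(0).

For constant rates: P(n)/P(0) = (λ/μ)^n
P(7)/P(0) = (5.0/12.5)^7 = 0.4000^7 = 0.001638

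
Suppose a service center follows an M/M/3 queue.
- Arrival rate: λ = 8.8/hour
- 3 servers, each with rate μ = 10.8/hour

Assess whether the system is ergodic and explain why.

Stability requires ρ = λ/(cμ) < 1
ρ = 8.8/(3 × 10.8) = 8.8/32.40 = 0.2716
Since 0.2716 < 1, the system is STABLE.
The servers are busy 27.16% of the time.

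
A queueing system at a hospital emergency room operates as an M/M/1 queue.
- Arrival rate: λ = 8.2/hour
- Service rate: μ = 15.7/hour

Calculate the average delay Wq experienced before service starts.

First, compute utilization: ρ = λ/μ = 8.2/15.7 = 0.5223
For M/M/1: Wq = λ/(μ(μ-λ))
Wq = 8.2/(15.7 × (15.7-8.2))
Wq = 8.2/(15.7 × 7.50)
Wq = 0.06964 hours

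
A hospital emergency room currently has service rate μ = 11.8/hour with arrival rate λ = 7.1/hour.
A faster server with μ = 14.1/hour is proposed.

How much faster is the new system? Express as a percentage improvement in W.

System 1: ρ₁ = 7.1/11.8 = 0.6017, W₁ = 1/(11.8-7.1) = 0.21277
System 2: ρ₂ = 7.1/14.1 = 0.5035, W₂ = 1/(14.1-7.1) = 0.14286
Improvement: (W₁-W₂)/W₁ = (0.21277-0.14286)/0.21277 = 32.86%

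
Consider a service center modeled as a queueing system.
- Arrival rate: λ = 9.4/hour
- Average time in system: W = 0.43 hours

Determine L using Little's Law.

Little's Law: L = λW
L = 9.4 × 0.43 = 4.0420 customers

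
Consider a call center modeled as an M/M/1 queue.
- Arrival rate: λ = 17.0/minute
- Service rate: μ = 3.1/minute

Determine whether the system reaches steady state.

Stability requires ρ = λ/(cμ) < 1
ρ = 17.0/(1 × 3.1) = 17.0/3.10 = 5.4839
Since 5.4839 ≥ 1, the system is UNSTABLE.
Queue grows without bound. Need μ > λ = 17.0.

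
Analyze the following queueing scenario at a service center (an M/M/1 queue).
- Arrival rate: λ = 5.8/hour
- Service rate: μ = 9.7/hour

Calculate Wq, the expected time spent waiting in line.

First, compute utilization: ρ = λ/μ = 5.8/9.7 = 0.5979
For M/M/1: Wq = λ/(μ(μ-λ))
Wq = 5.8/(9.7 × (9.7-5.8))
Wq = 5.8/(9.7 × 3.90)
Wq = 0.1533 hours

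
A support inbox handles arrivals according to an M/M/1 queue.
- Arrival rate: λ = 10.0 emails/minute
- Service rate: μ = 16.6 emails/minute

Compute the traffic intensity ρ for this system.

Server utilization: ρ = λ/μ
ρ = 10.0/16.6 = 0.6024
The server is busy 60.24% of the time.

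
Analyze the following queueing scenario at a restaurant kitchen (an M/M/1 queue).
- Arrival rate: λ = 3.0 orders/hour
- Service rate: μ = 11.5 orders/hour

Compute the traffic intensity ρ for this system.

Server utilization: ρ = λ/μ
ρ = 3.0/11.5 = 0.2609
The server is busy 26.09% of the time.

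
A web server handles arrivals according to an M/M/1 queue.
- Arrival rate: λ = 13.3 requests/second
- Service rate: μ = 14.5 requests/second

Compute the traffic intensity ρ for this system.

Server utilization: ρ = λ/μ
ρ = 13.3/14.5 = 0.9172
The server is busy 91.72% of the time.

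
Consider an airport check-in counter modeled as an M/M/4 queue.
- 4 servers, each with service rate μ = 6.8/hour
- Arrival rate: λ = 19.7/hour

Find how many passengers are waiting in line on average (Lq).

Traffic intensity: ρ = λ/(cμ) = 19.7/(4×6.8) = 0.7243
Since ρ = 0.7243 < 1, system is stable.
Offered load a = λ/μ = cρ = 19.7/6.8 = 2.8971
P₀ = [ Σₙ₌₀^3 aⁿ/n! + a^4/(4!(1-ρ)) ]⁻¹
Σ = a^0/0! + a^1/1! + a^2/2! + a^3/3! = 1.00000 + 2.89706 + 4.19647 + 4.05248 = 12.1460
a^4/(4!(1-ρ)) = 70.4416/(24 × 0.275735) = 10.6445
P₀ = 1/(12.1460 + 10.6445) = 0.04388
Lq = P₀·a^4·ρ / (4!(1-ρ)²) = 0.043878 × 70.4416 × 0.72426 / (24 × 0.076030) = 1.2268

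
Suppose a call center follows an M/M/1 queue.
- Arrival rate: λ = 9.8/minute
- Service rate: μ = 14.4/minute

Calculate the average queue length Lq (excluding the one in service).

ρ = λ/μ = 9.8/14.4 = 0.6806
For M/M/1: Lq = λ²/(μ(μ-λ))
Lq = 96.04/(14.4 × 4.60)
Lq = 1.4499 calls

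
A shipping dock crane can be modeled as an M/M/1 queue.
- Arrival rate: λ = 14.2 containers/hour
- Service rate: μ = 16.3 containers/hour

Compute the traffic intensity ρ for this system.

Server utilization: ρ = λ/μ
ρ = 14.2/16.3 = 0.8712
The server is busy 87.12% of the time.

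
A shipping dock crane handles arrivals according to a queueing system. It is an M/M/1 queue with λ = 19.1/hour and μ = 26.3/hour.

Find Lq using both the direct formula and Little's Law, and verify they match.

Method 1 (direct): Lq = λ²/(μ(μ-λ)) = 364.81/(26.3 × 7.20) = 1.9265

Method 2 (Little's Law):
W = 1/(μ-λ) = 1/7.20 = 0.138889
Wq = W - 1/μ = 0.138889 - 0.0380228 = 0.100866
Lq = λWq = 19.1 × 0.100866 = 1.9265 ✔ (matches Method 1)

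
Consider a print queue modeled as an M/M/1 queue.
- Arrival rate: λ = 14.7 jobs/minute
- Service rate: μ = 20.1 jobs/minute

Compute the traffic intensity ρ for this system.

Server utilization: ρ = λ/μ
ρ = 14.7/20.1 = 0.7313
The server is busy 73.13% of the time.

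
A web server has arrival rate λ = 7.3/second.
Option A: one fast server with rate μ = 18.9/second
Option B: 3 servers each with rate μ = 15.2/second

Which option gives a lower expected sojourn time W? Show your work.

Option A: single server μ = 18.9 (M/M/1)
  ρ_A = 7.3/18.9 = 0.3862
  W_A = 1/(μ-λ) = 1/(18.9-7.3) = 1/11.60 = 0.08621

Option B: 3 servers μ = 15.2 (M/M/3)
  ρ_B = λ/(cμ) = 7.3/(3×15.2) = 0.1601
  Offered load a = λ/μ = cρ = 7.3/15.2 = 0.4803
  P₀ = [ Σₙ₌₀^2 aⁿ/n! + a^3/(3!(1-ρ)) ]⁻¹
  Σ = a^0/0! + a^1/1! + a^2/2! = 1.0000 + 0.4803 + 0.1153 = 1.5956
  a^3/(3!(1-ρ)) = 0.11077/(6 × 0.83991) = 0.02198
  P₀ = 1/(1.5956 + 0.02198) = 0.6182
  Lq = P₀·a^3·ρ / (3!(1-ρ)²) = 0.61821 × 0.11077 × 0.16009 / (6 × 0.70545) = 0.002590
  Wq_B = Lq/λ = 0.002590/7.3 = 0.0003548
  W_B = Wq_B + 1/μ = 0.0003548 + 0.06579 = 0.06614

Since W_B = 0.06614 < W_A = 0.08621, Option B (multiple servers) has the shorter time in system.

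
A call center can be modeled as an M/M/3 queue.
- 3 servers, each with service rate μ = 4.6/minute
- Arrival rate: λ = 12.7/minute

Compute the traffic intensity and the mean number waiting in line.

Traffic intensity: ρ = λ/(cμ) = 12.7/(3×4.6) = 0.9203
Since ρ = 0.9203 < 1, system is stable.
Offered load a = λ/μ = cρ = 12.7/4.6 = 2.7609
P₀ = [ Σₙ₌₀^2 aⁿ/n! + a^3/(3!(1-ρ)) ]⁻¹
Σ = a^0/0! + a^1/1! + a^2/2! = 1.0000 + 2.7609 + 3.8112 = 7.5721
a^3/(3!(1-ρ)) = 21.04445/(6 × 0.07971014) = 44.0020
P₀ = 1/(7.5721 + 44.0020) = 0.01939
Lq = P₀·a^3·ρ / (3!(1-ρ)²) = 0.0193896 × 21.0445 × 0.920290 / (6 × 0.00635371) = 9.8504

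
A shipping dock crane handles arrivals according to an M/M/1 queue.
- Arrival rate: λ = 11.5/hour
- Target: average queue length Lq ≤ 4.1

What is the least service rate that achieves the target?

For M/M/1: Lq = λ²/(μ(μ-λ))
Need Lq ≤ 4.1, i.e. μ(μ-λ) ≥ λ²/4.1
μ² - 11.5μ - 132.25/4.1 ≥ 0  →  μ² - 11.5μ - 32.2561 ≥ 0
Quadratic formula (positive root): μ = [λ + √(λ² + 4×32.2561)]/2
Discriminant: 132.25 + 4×32.2561 = 261.2744, √261.2744 = 16.1640
μ ≥ (11.5 + 16.1640)/2 = 13.8320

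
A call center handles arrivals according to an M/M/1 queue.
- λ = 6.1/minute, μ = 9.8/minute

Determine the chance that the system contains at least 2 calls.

ρ = λ/μ = 6.1/9.8 = 0.6224
P(N ≥ n) = ρⁿ
P(N ≥ 2) = 0.6224^2
P(N ≥ 2) = 0.3874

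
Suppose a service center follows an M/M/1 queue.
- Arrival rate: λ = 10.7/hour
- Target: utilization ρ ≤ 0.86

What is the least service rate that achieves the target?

ρ = λ/μ, so μ = λ/ρ
μ ≥ 10.7/0.86 = 12.4419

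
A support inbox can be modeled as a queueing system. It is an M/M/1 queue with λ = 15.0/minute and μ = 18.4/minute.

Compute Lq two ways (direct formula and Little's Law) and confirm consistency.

Method 1 (direct): Lq = λ²/(μ(μ-λ)) = 225.00/(18.4 × 3.40) = 3.5965

Method 2 (Little's Law):
W = 1/(μ-λ) = 1/3.40 = 0.2941176
Wq = W - 1/μ = 0.2941176 - 0.05434783 = 0.2397698
Lq = λWq = 15.0 × 0.2397698 = 3.5965 ✔ (matches Method 1)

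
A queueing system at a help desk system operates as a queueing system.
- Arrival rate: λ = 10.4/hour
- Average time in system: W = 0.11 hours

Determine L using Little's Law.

Little's Law: L = λW
L = 10.4 × 0.11 = 1.1440 tickets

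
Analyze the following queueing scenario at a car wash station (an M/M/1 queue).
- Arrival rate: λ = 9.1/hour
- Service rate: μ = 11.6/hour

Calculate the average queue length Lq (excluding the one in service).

ρ = λ/μ = 9.1/11.6 = 0.7845
For M/M/1: Lq = λ²/(μ(μ-λ))
Lq = 82.81/(11.6 × 2.50)
Lq = 2.8555 cars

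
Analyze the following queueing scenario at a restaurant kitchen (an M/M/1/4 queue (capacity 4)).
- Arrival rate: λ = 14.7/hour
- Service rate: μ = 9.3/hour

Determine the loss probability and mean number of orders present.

ρ = λ/μ = 14.7/9.3 = 1.58065
P₀ = (1-ρ)/(1-ρ^(K+1)) = (1-1.58065)/(1-1.58065^5) = -0.5807/-8.8669 = 0.06549
P_K = P₀×ρ^K = 0.06549 × 1.58065^4 = 0.06549 × 6.2423 = 0.4088
Blocking probability P_4 = 0.4088 (40.88%)
L = ρ[1 - (K+1)ρ^K + Kρ^(K+1)] / [(1-ρ)(1-ρ^(K+1))]
L = 1.58065 × (1 - 5×6.2423 + 4×9.8669) / ((1 - 1.58065) × (1 - 9.8669)) = 2.8417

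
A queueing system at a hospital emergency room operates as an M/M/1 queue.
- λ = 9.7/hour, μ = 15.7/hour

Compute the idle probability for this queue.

ρ = λ/μ = 9.7/15.7 = 0.6178
P(0) = 1 - ρ = 1 - 0.6178 = 0.3822
The server is idle 38.22% of the time.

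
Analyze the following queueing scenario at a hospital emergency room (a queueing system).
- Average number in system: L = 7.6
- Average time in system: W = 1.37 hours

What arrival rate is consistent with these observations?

Little's Law: L = λW, so λ = L/W
λ = 7.6/1.37 = 5.5474 patients/hour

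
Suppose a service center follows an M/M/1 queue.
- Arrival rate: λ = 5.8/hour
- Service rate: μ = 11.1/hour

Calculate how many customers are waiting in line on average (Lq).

ρ = λ/μ = 5.8/11.1 = 0.5225
For M/M/1: Lq = λ²/(μ(μ-λ))
Lq = 33.64/(11.1 × 5.30)
Lq = 0.5718 customers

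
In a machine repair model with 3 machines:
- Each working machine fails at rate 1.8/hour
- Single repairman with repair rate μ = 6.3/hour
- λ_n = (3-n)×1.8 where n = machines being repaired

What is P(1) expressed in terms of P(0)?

P(1)/P(0) = ∏_{i=0}^{1-1} λ_i/μ_{i+1}
= (3-0)×1.8/6.3
= 0.8571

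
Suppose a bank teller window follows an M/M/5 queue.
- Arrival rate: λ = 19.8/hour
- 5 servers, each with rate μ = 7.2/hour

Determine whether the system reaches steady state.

Stability requires ρ = λ/(cμ) < 1
ρ = 19.8/(5 × 7.2) = 19.8/36.00 = 0.5500
Since 0.5500 < 1, the system is STABLE.
The servers are busy 55.00% of the time.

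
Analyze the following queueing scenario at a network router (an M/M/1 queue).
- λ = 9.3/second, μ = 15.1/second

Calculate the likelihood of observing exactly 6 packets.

ρ = λ/μ = 9.3/15.1 = 0.61589
P(n) = (1-ρ)ρⁿ
P(6) = (1-0.61589) × 0.61589^6
P(6) = 0.3841 × 0.05458
P(6) = 0.02096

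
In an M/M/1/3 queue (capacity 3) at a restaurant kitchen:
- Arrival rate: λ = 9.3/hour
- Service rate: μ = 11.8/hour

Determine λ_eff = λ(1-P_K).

ρ = λ/μ = 9.3/11.8 = 0.78814
P₀ = (1-ρ)/(1-ρ^(K+1)) = (1-0.78814)/(1-0.78814^4) = 0.2119/0.6142 = 0.3450
P_K = P₀×ρ^K = 0.3450 × 0.78814^3 = 0.3450 × 0.4896 = 0.1689
λ_eff = λ(1-P_K) = 9.3 × (1 - 0.16888) = 9.3 × 0.83112 = 7.7294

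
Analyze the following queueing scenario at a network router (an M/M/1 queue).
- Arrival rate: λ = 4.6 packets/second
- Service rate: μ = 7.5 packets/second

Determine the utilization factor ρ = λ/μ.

Server utilization: ρ = λ/μ
ρ = 4.6/7.5 = 0.6133
The server is busy 61.33% of the time.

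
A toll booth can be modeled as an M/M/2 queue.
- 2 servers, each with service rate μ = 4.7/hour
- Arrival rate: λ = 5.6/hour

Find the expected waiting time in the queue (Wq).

Traffic intensity: ρ = λ/(cμ) = 5.6/(2×4.7) = 0.5957
Since ρ = 0.5957 < 1, system is stable.
Offered load a = λ/μ = cρ = 5.6/4.7 = 1.1915
P₀ = [ Σₙ₌₀^1 aⁿ/n! + a^2/(2!(1-ρ)) ]⁻¹
Σ = a^0/0! + a^1/1! = 1.0000 + 1.1915 = 2.1915
a^2/(2!(1-ρ)) = 1.41965/(2 × 0.404255) = 1.7559
P₀ = 1/(2.1915 + 1.7559) = 0.2533
Lq = P₀·a^2·ρ / (2!(1-ρ)²) = 0.2533 × 1.4196 × 0.5957 / (2 × 0.1634) = 0.6555
Wq = Lq/λ = 0.6555/5.6 = 0.1171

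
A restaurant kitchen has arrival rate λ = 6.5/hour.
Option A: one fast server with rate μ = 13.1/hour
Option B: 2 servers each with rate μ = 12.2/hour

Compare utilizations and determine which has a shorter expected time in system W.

Option A: single server μ = 13.1 (M/M/1)
  ρ_A = 6.5/13.1 = 0.4962
  W_A = 1/(μ-λ) = 1/(13.1-6.5) = 1/6.60 = 0.1515

Option B: 2 servers μ = 12.2 (M/M/2)
  ρ_B = λ/(cμ) = 6.5/(2×12.2) = 0.2664
  Offered load a = λ/μ = cρ = 6.5/12.2 = 0.5328
  P₀ = [ Σₙ₌₀^1 aⁿ/n! + a^2/(2!(1-ρ)) ]⁻¹
  Σ = a^0/0! + a^1/1! = 1.0000 + 0.5328 = 1.5328
  a^2/(2!(1-ρ)) = 0.2839/(2 × 0.7336) = 0.1935
  P₀ = 1/(1.5328 + 0.1935) = 0.5793
  Lq = P₀·a^2·ρ / (2!(1-ρ)²) = 0.5793 × 0.2839 × 0.2664 / (2 × 0.5382) = 0.04070
  Wq_B = Lq/λ = 0.040698/6.5 = 0.006261
  W_B = Wq_B + 1/μ = 0.006261 + 0.08197 = 0.08823

Since W_B = 0.08823 < W_A = 0.1515, Option B (multiple servers) has the shorter time in system.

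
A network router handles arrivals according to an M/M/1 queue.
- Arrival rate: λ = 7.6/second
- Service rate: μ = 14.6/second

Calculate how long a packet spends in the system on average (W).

First, compute utilization: ρ = λ/μ = 7.6/14.6 = 0.5205
For M/M/1: W = 1/(μ-λ)
W = 1/(14.6-7.6) = 1/7.00
W = 0.1429 seconds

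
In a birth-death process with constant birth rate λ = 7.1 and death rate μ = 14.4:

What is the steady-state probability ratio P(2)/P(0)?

For constant rates: P(n)/P(0) = (λ/μ)^n
P(2)/P(0) = (7.1/14.4)^2 = 0.4931^2 = 0.2431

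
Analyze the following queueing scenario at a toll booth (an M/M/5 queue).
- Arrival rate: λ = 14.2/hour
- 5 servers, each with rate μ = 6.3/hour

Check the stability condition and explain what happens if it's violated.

Stability requires ρ = λ/(cμ) < 1
ρ = 14.2/(5 × 6.3) = 14.2/31.50 = 0.4508
Since 0.4508 < 1, the system is STABLE.
The servers are busy 45.08% of the time.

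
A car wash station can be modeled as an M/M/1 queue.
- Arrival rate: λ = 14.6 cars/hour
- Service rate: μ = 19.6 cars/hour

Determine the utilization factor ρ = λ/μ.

Server utilization: ρ = λ/μ
ρ = 14.6/19.6 = 0.7449
The server is busy 74.49% of the time.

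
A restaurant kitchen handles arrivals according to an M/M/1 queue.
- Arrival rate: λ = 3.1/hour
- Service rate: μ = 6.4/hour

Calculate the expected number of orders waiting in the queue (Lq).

ρ = λ/μ = 3.1/6.4 = 0.4844
For M/M/1: Lq = λ²/(μ(μ-λ))
Lq = 9.61/(6.4 × 3.30)
Lq = 0.4550 orders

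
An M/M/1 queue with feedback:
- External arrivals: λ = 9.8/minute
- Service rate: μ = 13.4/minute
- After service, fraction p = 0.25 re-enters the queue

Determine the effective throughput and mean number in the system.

Effective arrival rate: λ_eff = λ/(1-p) = 9.8/(1-0.25) = 9.8/0.75 = 13.066667
ρ = λ_eff/μ = 13.066667/13.4 = 0.9751244
L = ρ/(1-ρ) = 0.9751244/(1-0.9751244) = 39.2000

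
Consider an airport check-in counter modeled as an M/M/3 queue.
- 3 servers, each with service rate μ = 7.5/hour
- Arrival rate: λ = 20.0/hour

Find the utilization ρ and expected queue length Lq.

Traffic intensity: ρ = λ/(cμ) = 20.0/(3×7.5) = 0.8889
Since ρ = 0.8889 < 1, system is stable.
Offered load a = λ/μ = cρ = 20.0/7.5 = 2.6667
P₀ = [ Σₙ₌₀^2 aⁿ/n! + a^3/(3!(1-ρ)) ]⁻¹
Σ = a^0/0! + a^1/1! + a^2/2! = 1.00000 + 2.66667 + 3.55556 = 7.2222
a^3/(3!(1-ρ)) = 18.96296/(6 × 0.1111111) = 28.4444
P₀ = 1/(7.2222 + 28.4444) = 0.02804
Lq = P₀·a^3·ρ / (3!(1-ρ)²) = 0.0280374 × 18.9630 × 0.888889 / (6 × 0.0123457) = 6.3801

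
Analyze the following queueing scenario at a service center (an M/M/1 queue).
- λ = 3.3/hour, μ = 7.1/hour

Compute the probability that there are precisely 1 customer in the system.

ρ = λ/μ = 3.3/7.1 = 0.4648
P(n) = (1-ρ)ρⁿ
P(1) = (1-0.4648) × 0.4648^1
P(1) = 0.5352 × 0.4648
P(1) = 0.2488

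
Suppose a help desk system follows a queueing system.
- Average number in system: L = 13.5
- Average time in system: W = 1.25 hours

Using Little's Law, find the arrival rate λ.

Little's Law: L = λW, so λ = L/W
λ = 13.5/1.25 = 10.8000 tickets/hour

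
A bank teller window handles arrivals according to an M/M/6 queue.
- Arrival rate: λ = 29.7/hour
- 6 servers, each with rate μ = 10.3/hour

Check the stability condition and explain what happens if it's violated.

Stability requires ρ = λ/(cμ) < 1
ρ = 29.7/(6 × 10.3) = 29.7/61.80 = 0.4806
Since 0.4806 < 1, the system is STABLE.
The servers are busy 48.06% of the time.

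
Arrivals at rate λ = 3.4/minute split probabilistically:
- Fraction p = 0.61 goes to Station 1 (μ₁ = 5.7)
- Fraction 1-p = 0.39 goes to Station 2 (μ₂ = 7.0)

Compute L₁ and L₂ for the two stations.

Effective rates: λ₁ = 3.4×0.61 = 2.074, λ₂ = 3.4×0.39 = 1.326
Station 1: ρ₁ = 2.074/5.7 = 0.36386, L₁ = ρ₁/(1-ρ₁) = 0.36386/(1-0.36386) = 0.5720
Station 2: ρ₂ = 1.326/7.0 = 0.1894, L₂ = ρ₂/(1-ρ₂) = 0.1894/(1-0.1894) = 0.2337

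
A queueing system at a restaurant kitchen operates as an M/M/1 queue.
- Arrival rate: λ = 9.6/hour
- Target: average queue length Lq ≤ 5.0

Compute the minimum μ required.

For M/M/1: Lq = λ²/(μ(μ-λ))
Need Lq ≤ 5.0, i.e. μ(μ-λ) ≥ λ²/5.0
μ² - 9.6μ - 92.16/5.0 ≥ 0  →  μ² - 9.6μ - 18.4320 ≥ 0
Quadratic formula (positive root): μ = [λ + √(λ² + 4×18.4320)]/2
Discriminant: 92.16 + 4×18.4320 = 165.8880, √165.8880 = 12.8798
μ ≥ (9.6 + 12.8798)/2 = 11.2399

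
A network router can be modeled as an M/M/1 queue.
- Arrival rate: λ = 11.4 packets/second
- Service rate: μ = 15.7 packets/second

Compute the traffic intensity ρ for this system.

Server utilization: ρ = λ/μ
ρ = 11.4/15.7 = 0.7261
The server is busy 72.61% of the time.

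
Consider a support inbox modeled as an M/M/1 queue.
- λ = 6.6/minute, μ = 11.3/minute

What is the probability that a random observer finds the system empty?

ρ = λ/μ = 6.6/11.3 = 0.5841
P(0) = 1 - ρ = 1 - 0.5841 = 0.4159
The server is idle 41.59% of the time.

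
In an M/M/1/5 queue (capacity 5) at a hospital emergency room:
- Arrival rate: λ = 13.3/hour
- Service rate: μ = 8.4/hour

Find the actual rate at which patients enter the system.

ρ = λ/μ = 13.3/8.4 = 1.58333
P₀ = (1-ρ)/(1-ρ^(K+1)) = (1-1.58333)/(1-1.58333^6) = -0.5833/-14.7554 = 0.03953
P_K = P₀×ρ^K = 0.03953 × 1.58333^5 = 0.03953 × 9.9508 = 0.3934
λ_eff = λ(1-P_K) = 13.3 × (1 - 0.39339) = 13.3 × 0.60661 = 8.0679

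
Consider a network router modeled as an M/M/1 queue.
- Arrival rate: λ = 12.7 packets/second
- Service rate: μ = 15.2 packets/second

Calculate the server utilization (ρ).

Server utilization: ρ = λ/μ
ρ = 12.7/15.2 = 0.8355
The server is busy 83.55% of the time.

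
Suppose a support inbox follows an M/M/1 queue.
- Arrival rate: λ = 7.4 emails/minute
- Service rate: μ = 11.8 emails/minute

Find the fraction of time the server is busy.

Server utilization: ρ = λ/μ
ρ = 7.4/11.8 = 0.6271
The server is busy 62.71% of the time.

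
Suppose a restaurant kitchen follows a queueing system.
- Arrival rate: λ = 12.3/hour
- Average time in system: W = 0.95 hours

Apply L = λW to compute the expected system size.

Little's Law: L = λW
L = 12.3 × 0.95 = 11.6850 orders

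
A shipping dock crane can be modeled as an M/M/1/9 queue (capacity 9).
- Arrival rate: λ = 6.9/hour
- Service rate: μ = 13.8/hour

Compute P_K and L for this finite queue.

ρ = λ/μ = 6.9/13.8 = 0.5000
P₀ = (1-ρ)/(1-ρ^(K+1)) = (1-0.5000)/(1-0.5000^10) = 0.5000/0.9990 = 0.5005
P_K = P₀×ρ^K = 0.5005 × 0.5000^9 = 0.5005 × 0.001953 = 0.0009775
Blocking probability P_9 = 0.0009775 (0.09775%)
L = ρ[1 - (K+1)ρ^K + Kρ^(K+1)] / [(1-ρ)(1-ρ^(K+1))]
L = 0.5000 × (1 - 10×0.001953 + 9×0.0009766) / ((1 - 0.5000) × (1 - 0.0009766)) = 0.9902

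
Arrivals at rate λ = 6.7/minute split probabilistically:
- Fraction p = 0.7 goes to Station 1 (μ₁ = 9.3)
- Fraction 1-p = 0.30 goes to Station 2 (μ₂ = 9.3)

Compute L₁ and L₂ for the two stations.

Effective rates: λ₁ = 6.7×0.7 = 4.69, λ₂ = 6.7×0.30 = 2.01
Station 1: ρ₁ = 4.69/9.3 = 0.504301, L₁ = ρ₁/(1-ρ₁) = 0.504301/(1-0.504301) = 1.0174
Station 2: ρ₂ = 2.01/9.3 = 0.2161, L₂ = ρ₂/(1-ρ₂) = 0.2161/(1-0.2161) = 0.2757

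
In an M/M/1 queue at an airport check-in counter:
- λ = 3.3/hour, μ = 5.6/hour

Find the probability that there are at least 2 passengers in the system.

ρ = λ/μ = 3.3/5.6 = 0.5893
P(N ≥ n) = ρⁿ
P(N ≥ 2) = 0.5893^2
P(N ≥ 2) = 0.3473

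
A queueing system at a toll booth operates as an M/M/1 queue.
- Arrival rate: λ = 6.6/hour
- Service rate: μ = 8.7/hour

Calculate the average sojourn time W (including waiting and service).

First, compute utilization: ρ = λ/μ = 6.6/8.7 = 0.7586
For M/M/1: W = 1/(μ-λ)
W = 1/(8.7-6.6) = 1/2.10
W = 0.4762 hours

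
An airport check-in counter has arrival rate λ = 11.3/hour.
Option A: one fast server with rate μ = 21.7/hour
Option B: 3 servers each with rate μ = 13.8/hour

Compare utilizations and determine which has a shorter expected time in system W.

Option A: single server μ = 21.7 (M/M/1)
  ρ_A = 11.3/21.7 = 0.5207
  W_A = 1/(μ-λ) = 1/(21.7-11.3) = 1/10.40 = 0.09615

Option B: 3 servers μ = 13.8 (M/M/3)
  ρ_B = λ/(cμ) = 11.3/(3×13.8) = 0.2729
  Offered load a = λ/μ = cρ = 11.3/13.8 = 0.8188
  P₀ = [ Σₙ₌₀^2 aⁿ/n! + a^3/(3!(1-ρ)) ]⁻¹
  Σ = a^0/0! + a^1/1! + a^2/2! = 1.0000 + 0.81884 + 0.33525 = 2.1541
  a^3/(3!(1-ρ)) = 0.54903/(6 × 0.72705) = 0.1259
  P₀ = 1/(2.1541 + 0.1259) = 0.4386
  Lq = P₀·a^3·ρ / (3!(1-ρ)²) = 0.4386 × 0.5490 × 0.2729 / (6 × 0.5286) = 0.02072
  Wq_B = Lq/λ = 0.020724/11.3 = 0.0018340
  W_B = Wq_B + 1/μ = 0.0018340 + 0.072464 = 0.07430

Since W_B = 0.07430 < W_A = 0.09615, Option B (multiple servers) has the shorter time in system.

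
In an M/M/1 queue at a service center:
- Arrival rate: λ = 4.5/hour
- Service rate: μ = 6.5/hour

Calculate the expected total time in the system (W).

First, compute utilization: ρ = λ/μ = 4.5/6.5 = 0.6923
For M/M/1: W = 1/(μ-λ)
W = 1/(6.5-4.5) = 1/2.00
W = 0.5000 hours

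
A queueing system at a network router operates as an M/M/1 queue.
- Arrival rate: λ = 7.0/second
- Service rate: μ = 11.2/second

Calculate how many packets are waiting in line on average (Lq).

ρ = λ/μ = 7.0/11.2 = 0.6250
For M/M/1: Lq = λ²/(μ(μ-λ))
Lq = 49.00/(11.2 × 4.20)
Lq = 1.0417 packets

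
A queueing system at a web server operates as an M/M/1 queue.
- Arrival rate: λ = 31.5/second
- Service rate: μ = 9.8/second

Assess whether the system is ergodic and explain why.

Stability requires ρ = λ/(cμ) < 1
ρ = 31.5/(1 × 9.8) = 31.5/9.80 = 3.2143
Since 3.2143 ≥ 1, the system is UNSTABLE.
Queue grows without bound. Need μ > λ = 31.5.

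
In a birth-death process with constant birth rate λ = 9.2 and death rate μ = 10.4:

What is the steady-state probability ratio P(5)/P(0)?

For constant rates: P(n)/P(0) = (λ/μ)^n
P(5)/P(0) = (9.2/10.4)^5 = 0.8846^5 = 0.5417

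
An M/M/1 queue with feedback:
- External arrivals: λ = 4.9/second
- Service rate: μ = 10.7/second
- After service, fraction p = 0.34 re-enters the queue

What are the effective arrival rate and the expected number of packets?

Effective arrival rate: λ_eff = λ/(1-p) = 4.9/(1-0.34) = 4.9/0.66 = 7.4242
ρ = λ_eff/μ = 7.4242/10.7 = 0.69385
L = ρ/(1-ρ) = 0.69385/(1-0.69385) = 2.2664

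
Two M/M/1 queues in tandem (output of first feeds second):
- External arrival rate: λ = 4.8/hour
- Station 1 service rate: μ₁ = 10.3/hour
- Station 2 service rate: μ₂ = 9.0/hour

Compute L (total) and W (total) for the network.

By Jackson's theorem, each station behaves as independent M/M/1.
Station 1: ρ₁ = 4.8/10.3 = 0.4660, L₁ = ρ₁/(1-ρ₁) = λ/(μ₁-λ) = 4.8/5.50 = 0.8727
Station 2: ρ₂ = 4.8/9.0 = 0.5333, L₂ = ρ₂/(1-ρ₂) = λ/(μ₂-λ) = 4.8/4.20 = 1.1429
Total: L = L₁ + L₂ = 0.8727 + 1.1429 = 2.0156
W = L/λ = 2.0156/4.8 = 0.4199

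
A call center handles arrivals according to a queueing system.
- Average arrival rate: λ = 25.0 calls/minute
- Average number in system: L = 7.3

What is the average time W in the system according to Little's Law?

Little's Law: L = λW, so W = L/λ
W = 7.3/25.0 = 0.2920 minutes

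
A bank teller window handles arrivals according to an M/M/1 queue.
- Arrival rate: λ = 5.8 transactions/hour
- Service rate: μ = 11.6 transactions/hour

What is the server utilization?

Server utilization: ρ = λ/μ
ρ = 5.8/11.6 = 0.5000
The server is busy 50.00% of the time.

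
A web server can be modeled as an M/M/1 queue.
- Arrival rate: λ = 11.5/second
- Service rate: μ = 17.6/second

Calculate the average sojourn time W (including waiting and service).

First, compute utilization: ρ = λ/μ = 11.5/17.6 = 0.6534
For M/M/1: W = 1/(μ-λ)
W = 1/(17.6-11.5) = 1/6.10
W = 0.1639 seconds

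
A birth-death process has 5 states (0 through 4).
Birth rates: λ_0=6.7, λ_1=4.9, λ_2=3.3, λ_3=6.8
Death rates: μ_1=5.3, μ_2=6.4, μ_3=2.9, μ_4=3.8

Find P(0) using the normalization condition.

Ratios P(n)/P(0) = (λ₀···λₙ₋₁)/(μ₁···μₙ):
P(1)/P(0) = (6.7)/(5.3) = 1.26415
P(2)/P(0) = (6.7×4.9)/(5.3×6.4) = 0.967866
P(3)/P(0) = (6.7×4.9×3.3)/(5.3×6.4×2.9) = 1.10136
P(4)/P(0) = (6.7×4.9×3.3×6.8)/(5.3×6.4×2.9×3.8) = 1.97086

Normalization: ∑ P(n) = 1
P(0) × (1.00000 + 1.26415 + 0.967866 + 1.10136 + 1.97086) = 1
P(0) × 6.3042 = 1
P(0) = 1/6.3042 = 0.1586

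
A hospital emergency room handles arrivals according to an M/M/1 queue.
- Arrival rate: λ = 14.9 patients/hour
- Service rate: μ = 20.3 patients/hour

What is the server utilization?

Server utilization: ρ = λ/μ
ρ = 14.9/20.3 = 0.7340
The server is busy 73.40% of the time.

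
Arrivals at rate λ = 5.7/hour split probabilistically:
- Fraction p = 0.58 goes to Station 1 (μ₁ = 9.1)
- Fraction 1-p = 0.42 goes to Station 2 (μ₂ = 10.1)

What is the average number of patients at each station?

Effective rates: λ₁ = 5.7×0.58 = 3.306, λ₂ = 5.7×0.42 = 2.394
Station 1: ρ₁ = 3.306/9.1 = 0.3633, L₁ = ρ₁/(1-ρ₁) = 0.3633/(1-0.3633) = 0.5706
Station 2: ρ₂ = 2.394/10.1 = 0.23703, L₂ = ρ₂/(1-ρ₂) = 0.23703/(1-0.23703) = 0.3107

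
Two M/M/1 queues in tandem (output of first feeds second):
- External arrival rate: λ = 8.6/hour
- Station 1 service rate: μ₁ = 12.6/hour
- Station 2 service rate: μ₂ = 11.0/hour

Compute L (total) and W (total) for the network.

By Jackson's theorem, each station behaves as independent M/M/1.
Station 1: ρ₁ = 8.6/12.6 = 0.6825, L₁ = ρ₁/(1-ρ₁) = λ/(μ₁-λ) = 8.6/4.00 = 2.1500
Station 2: ρ₂ = 8.6/11.0 = 0.7818, L₂ = ρ₂/(1-ρ₂) = λ/(μ₂-λ) = 8.6/2.40 = 3.5833
Total: L = L₁ + L₂ = 2.1500 + 3.5833 = 5.7333
W = L/λ = 5.7333/8.6 = 0.6667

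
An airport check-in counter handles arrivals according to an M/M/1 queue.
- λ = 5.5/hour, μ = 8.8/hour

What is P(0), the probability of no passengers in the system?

ρ = λ/μ = 5.5/8.8 = 0.6250
P(0) = 1 - ρ = 1 - 0.6250 = 0.3750
The server is idle 37.50% of the time.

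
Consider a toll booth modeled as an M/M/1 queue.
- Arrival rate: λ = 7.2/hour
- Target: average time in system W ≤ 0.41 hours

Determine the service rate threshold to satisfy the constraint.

For M/M/1: W = 1/(μ-λ)
Need W ≤ 0.41, so 1/(μ-λ) ≤ 0.41
μ - λ ≥ 1/0.41 = 2.4390
μ ≥ 7.2 + 2.4390 = 9.6390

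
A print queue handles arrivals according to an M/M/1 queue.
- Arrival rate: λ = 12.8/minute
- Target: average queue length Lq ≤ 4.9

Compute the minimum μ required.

For M/M/1: Lq = λ²/(μ(μ-λ))
Need Lq ≤ 4.9, i.e. μ(μ-λ) ≥ λ²/4.9
μ² - 12.8μ - 163.84/4.9 ≥ 0  →  μ² - 12.8μ - 33.43673 ≥ 0
Quadratic formula (positive root): μ = [λ + √(λ² + 4×33.43673)]/2
Discriminant: 163.84 + 4×33.43673 = 297.5869, √297.5869 = 17.25071
μ ≥ (12.8 + 17.25071)/2 = 15.0254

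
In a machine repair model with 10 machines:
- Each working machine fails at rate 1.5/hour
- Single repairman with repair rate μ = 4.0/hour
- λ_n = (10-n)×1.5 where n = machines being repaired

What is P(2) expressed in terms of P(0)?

P(2)/P(0) = ∏_{i=0}^{2-1} λ_i/μ_{i+1}
= (10-0)×1.5/4.0 × (10-1)×1.5/4.0
= 12.6562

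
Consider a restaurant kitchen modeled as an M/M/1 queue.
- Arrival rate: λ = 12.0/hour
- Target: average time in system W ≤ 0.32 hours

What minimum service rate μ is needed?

For M/M/1: W = 1/(μ-λ)
Need W ≤ 0.32, so 1/(μ-λ) ≤ 0.32
μ - λ ≥ 1/0.32 = 3.1250
μ ≥ 12.0 + 3.1250 = 15.1250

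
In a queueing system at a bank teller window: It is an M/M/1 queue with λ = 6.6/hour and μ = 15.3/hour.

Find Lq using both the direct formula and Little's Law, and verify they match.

Method 1 (direct): Lq = λ²/(μ(μ-λ)) = 43.56/(15.3 × 8.70) = 0.3272

Method 2 (Little's Law):
W = 1/(μ-λ) = 1/8.70 = 0.11494
Wq = W - 1/μ = 0.11494 - 0.065359 = 0.04958
Lq = λWq = 6.6 × 0.04958 = 0.3272 ✔ (matches Method 1)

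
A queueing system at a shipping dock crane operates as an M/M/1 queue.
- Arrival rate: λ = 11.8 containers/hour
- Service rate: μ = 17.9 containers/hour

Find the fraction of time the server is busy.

Server utilization: ρ = λ/μ
ρ = 11.8/17.9 = 0.6592
The server is busy 65.92% of the time.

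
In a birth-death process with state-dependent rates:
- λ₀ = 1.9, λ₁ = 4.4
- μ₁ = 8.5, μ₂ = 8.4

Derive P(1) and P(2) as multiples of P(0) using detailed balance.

Balance equations:
State 0: λ₀P₀ = μ₁P₁ → P₁ = (λ₀/μ₁)P₀ = (1.9/8.5)P₀ = 0.2235P₀
State 1: P₂ = (λ₀λ₁)/(μ₁μ₂)P₀ = (1.9×4.4)/(8.5×8.4)P₀ = 0.1171P₀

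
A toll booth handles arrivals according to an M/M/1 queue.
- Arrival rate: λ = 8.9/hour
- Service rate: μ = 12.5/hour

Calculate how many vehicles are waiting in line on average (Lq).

ρ = λ/μ = 8.9/12.5 = 0.7120
For M/M/1: Lq = λ²/(μ(μ-λ))
Lq = 79.21/(12.5 × 3.60)
Lq = 1.7602 vehicles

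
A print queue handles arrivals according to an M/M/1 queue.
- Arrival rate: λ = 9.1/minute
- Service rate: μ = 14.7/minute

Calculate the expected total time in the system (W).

First, compute utilization: ρ = λ/μ = 9.1/14.7 = 0.6190
For M/M/1: W = 1/(μ-λ)
W = 1/(14.7-9.1) = 1/5.60
W = 0.1786 minutes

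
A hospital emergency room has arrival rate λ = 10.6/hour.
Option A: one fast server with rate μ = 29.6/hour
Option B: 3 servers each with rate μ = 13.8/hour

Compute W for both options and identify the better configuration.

Option A: single server μ = 29.6 (M/M/1)
  ρ_A = 10.6/29.6 = 0.3581
  W_A = 1/(μ-λ) = 1/(29.6-10.6) = 1/19.00 = 0.05263

Option B: 3 servers μ = 13.8 (M/M/3)
  ρ_B = λ/(cμ) = 10.6/(3×13.8) = 0.2560
  Offered load a = λ/μ = cρ = 10.6/13.8 = 0.7681
  P₀ = [ Σₙ₌₀^2 aⁿ/n! + a^3/(3!(1-ρ)) ]⁻¹
  Σ = a^0/0! + a^1/1! + a^2/2! = 1.0000 + 0.7681 + 0.2950 = 2.0631
  a^3/(3!(1-ρ)) = 0.4532/(6 × 0.7440) = 0.1015
  P₀ = 1/(2.0631 + 0.1015) = 0.4620
  Lq = P₀·a^3·ρ / (3!(1-ρ)²) = 0.4620 × 0.4532 × 0.2560 / (6 × 0.5535) = 0.01614
  Wq_B = Lq/λ = 0.016142/10.6 = 0.0015228
  W_B = Wq_B + 1/μ = 0.0015228 + 0.072464 = 0.07399

Since W_A = 0.05263 < W_B = 0.07399, Option A (single fast server) has the shorter time in system.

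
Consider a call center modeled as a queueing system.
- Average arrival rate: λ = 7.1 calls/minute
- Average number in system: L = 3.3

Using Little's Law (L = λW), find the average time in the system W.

Little's Law: L = λW, so W = L/λ
W = 3.3/7.1 = 0.4648 minutes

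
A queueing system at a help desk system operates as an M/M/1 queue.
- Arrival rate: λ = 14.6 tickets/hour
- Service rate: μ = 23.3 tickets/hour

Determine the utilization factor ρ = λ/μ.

Server utilization: ρ = λ/μ
ρ = 14.6/23.3 = 0.6266
The server is busy 62.66% of the time.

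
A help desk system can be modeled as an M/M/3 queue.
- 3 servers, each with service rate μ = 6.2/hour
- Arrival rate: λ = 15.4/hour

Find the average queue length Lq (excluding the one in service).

Traffic intensity: ρ = λ/(cμ) = 15.4/(3×6.2) = 0.8280
Since ρ = 0.8280 < 1, system is stable.
Offered load a = λ/μ = cρ = 15.4/6.2 = 2.4839
P₀ = [ Σₙ₌₀^2 aⁿ/n! + a^3/(3!(1-ρ)) ]⁻¹
Σ = a^0/0! + a^1/1! + a^2/2! = 1.0000 + 2.4839 + 3.0848 = 6.5687
a^3/(3!(1-ρ)) = 15.3245/(6 × 0.172043) = 14.8456
P₀ = 1/(6.5687 + 14.8456) = 0.04670
Lq = P₀·a^3·ρ / (3!(1-ρ)²) = 0.046698 × 15.3245 × 0.82796 / (6 × 0.029599) = 3.3363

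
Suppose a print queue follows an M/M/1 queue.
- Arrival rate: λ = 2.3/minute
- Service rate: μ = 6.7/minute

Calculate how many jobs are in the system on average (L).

ρ = λ/μ = 2.3/6.7 = 0.3433
For M/M/1: L = λ/(μ-λ)
L = 2.3/(6.7-2.3) = 2.3/4.40
L = 0.5227 jobs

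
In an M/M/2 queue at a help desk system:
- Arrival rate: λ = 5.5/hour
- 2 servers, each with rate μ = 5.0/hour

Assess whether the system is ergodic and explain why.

Stability requires ρ = λ/(cμ) < 1
ρ = 5.5/(2 × 5.0) = 5.5/10.00 = 0.5500
Since 0.5500 < 1, the system is STABLE.
The servers are busy 55.00% of the time.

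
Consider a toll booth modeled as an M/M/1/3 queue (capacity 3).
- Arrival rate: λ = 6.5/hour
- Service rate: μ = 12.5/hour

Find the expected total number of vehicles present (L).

ρ = λ/μ = 6.5/12.5 = 0.5200
P₀ = (1-ρ)/(1-ρ^(K+1)) = (1-0.5200)/(1-0.5200^4) = 0.4800/0.9269 = 0.5179
P_K = P₀×ρ^K = 0.5179 × 0.5200^3 = 0.5179 × 0.1406 = 0.07282
L = ρ[1 - (K+1)ρ^K + Kρ^(K+1)] / [(1-ρ)(1-ρ^(K+1))]
L = 0.5200 × (1 - 4×0.14061 + 3×0.073116) / ((1 - 0.5200) × (1 - 0.073116)) = 0.7678 vehicles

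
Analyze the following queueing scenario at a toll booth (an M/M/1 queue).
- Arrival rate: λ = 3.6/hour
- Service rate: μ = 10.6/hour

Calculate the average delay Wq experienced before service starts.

First, compute utilization: ρ = λ/μ = 3.6/10.6 = 0.3396
For M/M/1: Wq = λ/(μ(μ-λ))
Wq = 3.6/(10.6 × (10.6-3.6))
Wq = 3.6/(10.6 × 7.00)
Wq = 0.04852 hours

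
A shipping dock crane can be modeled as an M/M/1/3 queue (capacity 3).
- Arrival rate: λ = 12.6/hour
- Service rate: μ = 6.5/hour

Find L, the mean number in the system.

ρ = λ/μ = 12.6/6.5 = 1.9385
P₀ = (1-ρ)/(1-ρ^(K+1)) = (1-1.9385)/(1-1.9385^4) = -0.9385/-13.1209 = 0.07153
P_K = P₀×ρ^K = 0.071527 × 1.9385^3 = 0.071527 × 7.2845 = 0.5210
L = ρ[1 - (K+1)ρ^K + Kρ^(K+1)] / [(1-ρ)(1-ρ^(K+1))]
L = 1.9385 × (1 - 4×7.2845 + 3×14.1209) / ((1 - 1.9385) × (1 - 14.1209)) = 2.2393 containers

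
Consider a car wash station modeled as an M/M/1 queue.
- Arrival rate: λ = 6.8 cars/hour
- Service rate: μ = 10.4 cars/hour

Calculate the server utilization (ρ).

Server utilization: ρ = λ/μ
ρ = 6.8/10.4 = 0.6538
The server is busy 65.38% of the time.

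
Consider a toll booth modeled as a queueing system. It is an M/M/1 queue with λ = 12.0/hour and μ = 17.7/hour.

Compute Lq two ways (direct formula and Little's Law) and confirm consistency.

Method 1 (direct): Lq = λ²/(μ(μ-λ)) = 144.00/(17.7 × 5.70) = 1.4273

Method 2 (Little's Law):
W = 1/(μ-λ) = 1/5.70 = 0.17544
Wq = W - 1/μ = 0.17544 - 0.056497 = 0.11894
Lq = λWq = 12.0 × 0.11894 = 1.4273 ✔ (matches Method 1)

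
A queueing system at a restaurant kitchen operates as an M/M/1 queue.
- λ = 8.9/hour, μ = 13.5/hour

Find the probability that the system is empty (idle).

ρ = λ/μ = 8.9/13.5 = 0.6593
P(0) = 1 - ρ = 1 - 0.6593 = 0.3407
The server is idle 34.07% of the time.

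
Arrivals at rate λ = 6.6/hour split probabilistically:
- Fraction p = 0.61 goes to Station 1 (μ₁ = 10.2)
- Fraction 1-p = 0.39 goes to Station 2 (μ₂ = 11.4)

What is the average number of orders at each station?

Effective rates: λ₁ = 6.6×0.61 = 4.026, λ₂ = 6.6×0.39 = 2.574
Station 1: ρ₁ = 4.026/10.2 = 0.3947, L₁ = ρ₁/(1-ρ₁) = 0.3947/(1-0.3947) = 0.6521
Station 2: ρ₂ = 2.574/11.4 = 0.22579, L₂ = ρ₂/(1-ρ₂) = 0.22579/(1-0.22579) = 0.2916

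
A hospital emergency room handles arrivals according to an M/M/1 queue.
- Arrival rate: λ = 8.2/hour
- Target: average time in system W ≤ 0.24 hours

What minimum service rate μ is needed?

For M/M/1: W = 1/(μ-λ)
Need W ≤ 0.24, so 1/(μ-λ) ≤ 0.24
μ - λ ≥ 1/0.24 = 4.1667
μ ≥ 8.2 + 4.1667 = 12.3667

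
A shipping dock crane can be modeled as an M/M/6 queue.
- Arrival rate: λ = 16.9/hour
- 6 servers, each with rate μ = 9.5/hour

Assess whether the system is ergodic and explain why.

Stability requires ρ = λ/(cμ) < 1
ρ = 16.9/(6 × 9.5) = 16.9/57.00 = 0.2965
Since 0.2965 < 1, the system is STABLE.
The servers are busy 29.65% of the time.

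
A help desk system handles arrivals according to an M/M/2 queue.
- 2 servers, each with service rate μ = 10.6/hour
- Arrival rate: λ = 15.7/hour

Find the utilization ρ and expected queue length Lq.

Traffic intensity: ρ = λ/(cμ) = 15.7/(2×10.6) = 0.7406
Since ρ = 0.7406 < 1, system is stable.
Offered load a = λ/μ = cρ = 15.7/10.6 = 1.4811
P₀ = [ Σₙ₌₀^1 aⁿ/n! + a^2/(2!(1-ρ)) ]⁻¹
Σ = a^0/0! + a^1/1! = 1.0000 + 1.4811 = 2.4811
a^2/(2!(1-ρ)) = 2.19375/(2 × 0.259434) = 4.2280
P₀ = 1/(2.4811 + 4.2280) = 0.1491
Lq = P₀·a^2·ρ / (2!(1-ρ)²) = 0.14905 × 2.1938 × 0.74057 / (2 × 0.067306) = 1.7989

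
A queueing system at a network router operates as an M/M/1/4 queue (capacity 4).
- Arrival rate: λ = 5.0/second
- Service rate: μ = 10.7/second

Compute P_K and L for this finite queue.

ρ = λ/μ = 5.0/10.7 = 0.4673
P₀ = (1-ρ)/(1-ρ^(K+1)) = (1-0.4673)/(1-0.4673^5) = 0.53270/0.97772 = 0.5448
P_K = P₀×ρ^K = 0.5448 × 0.4673^4 = 0.5448 × 0.04769 = 0.02598
Blocking probability P_4 = 0.02598 (2.60%)
L = ρ[1 - (K+1)ρ^K + Kρ^(K+1)] / [(1-ρ)(1-ρ^(K+1))]
L = 0.4673 × (1 - 5×0.047685 + 4×0.022283) / ((1 - 0.4673) × (1 - 0.022283)) = 0.7633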